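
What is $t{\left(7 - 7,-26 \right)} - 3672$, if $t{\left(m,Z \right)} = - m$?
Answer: $-3672$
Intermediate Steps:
$t{\left(7 - 7,-26 \right)} - 3672 = - (7 - 7) - 3672 = \left(-1\right) 0 - 3672 = 0 - 3672 = -3672$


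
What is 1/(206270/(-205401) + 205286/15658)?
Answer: 1608084429/19468087013 ≈ 0.082601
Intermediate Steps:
1/(206270/(-205401) + 205286/15658) = 1/(206270*(-1/205401) + 205286*(1/15658)) = 1/(-206270/205401 + 102643/7829) = 1/(19468087013/1608084429) = 1608084429/19468087013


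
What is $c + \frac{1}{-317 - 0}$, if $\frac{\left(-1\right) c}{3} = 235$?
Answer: $- \frac{223486}{317} \approx -705.0$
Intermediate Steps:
$c = -705$ ($c = \left(-3\right) 235 = -705$)
$c + \frac{1}{-317 - 0} = -705 + \frac{1}{-317 - 0} = -705 + \frac{1}{-317 + 0} = -705 + \frac{1}{-317} = -705 - \frac{1}{317} = - \frac{223486}{317}$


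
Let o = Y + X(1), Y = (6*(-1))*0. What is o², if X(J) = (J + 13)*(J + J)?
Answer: 784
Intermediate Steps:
X(J) = 2*J*(13 + J) (X(J) = (13 + J)*(2*J) = 2*J*(13 + J))
Y = 0 (Y = -6*0 = 0)
o = 28 (o = 0 + 2*1*(13 + 1) = 0 + 2*1*14 = 0 + 28 = 28)
o² = 28² = 784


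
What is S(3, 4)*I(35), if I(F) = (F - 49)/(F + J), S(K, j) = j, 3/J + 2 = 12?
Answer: -560/353 ≈ -1.5864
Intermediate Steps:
J = 3/10 (J = 3/(-2 + 12) = 3/10 ≈ 0.30000)
I(F) = (-49 + F)/(3/10 + F) (I(F) = (F - 49)/(F + 3/10) = (-49 + F)/(3/10 + F))
S(3, 4)*I(35) = 4*(10*(-49 + 35)/(3 + 10*35)) = 4*(10*(-14)/(3 + 350)) = 4*(10*(-14)/353) = 4*(10*(1/353)*(-14)) = 4*(-140/353) = -560/353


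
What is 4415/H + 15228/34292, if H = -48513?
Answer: 146839196/415901949 ≈ 0.35306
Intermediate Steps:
4415/H + 15228/34292 = 4415/(-48513) + 15228/34292 = 4415*(-1/48513) + 15228*(1/34292) = -4415/48513 + 3807/8573 = 146839196/415901949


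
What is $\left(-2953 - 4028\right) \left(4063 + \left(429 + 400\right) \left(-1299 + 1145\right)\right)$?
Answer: $862872543$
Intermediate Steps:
$\left(-2953 - 4028\right) \left(4063 + \left(429 + 400\right) \left(-1299 + 1145\right)\right) = - 6981 \left(4063 + 829 \left(-154\right)\right) = - 6981 \left(4063 - 127666\right) = \left(-6981\right) \left(-123603\right) = 862872543$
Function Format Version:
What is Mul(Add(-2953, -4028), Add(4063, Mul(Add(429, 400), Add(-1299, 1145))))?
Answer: 862872543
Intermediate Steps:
Mul(Add(-2953, -4028), Add(4063, Mul(Add(429, 400), Add(-1299, 1145)))) = Mul(-6981, Add(4063, Mul(829, -154))) = Mul(-6981, Add(4063, -127666)) = Mul(-6981, -123603) = 862872543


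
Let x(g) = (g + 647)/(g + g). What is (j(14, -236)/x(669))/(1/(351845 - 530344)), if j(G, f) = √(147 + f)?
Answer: -119415831*I*√89/658 ≈ -1.7121e+6*I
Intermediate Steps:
x(g) = (647 + g)/(2*g) (x(g) = (647 + g)/((2*g)) = (647 + g)*(1/(2*g)) = (647 + g)/(2*g))
(j(14, -236)/x(669))/(1/(351845 - 530344)) = (√(147 - 236)/(((½)*(647 + 669)/669)))/(1/(351845 - 530344)) = (√(-89)/(((½)*(1/669)*1316)))/(1/(-178499)) = ((I*√89)/(658/669))/(-1/178499) = ((I*√89)*(669/658))*(-178499) = (669*I*√89/658)*(-178499) = -119415831*I*√89/658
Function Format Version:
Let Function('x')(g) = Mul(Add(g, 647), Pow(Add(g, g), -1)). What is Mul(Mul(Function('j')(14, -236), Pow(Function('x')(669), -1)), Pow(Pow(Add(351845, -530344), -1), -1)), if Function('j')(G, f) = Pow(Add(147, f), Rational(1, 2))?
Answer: Mul(Rational(-119415831, 658), I, Pow(89, Rational(1, 2))) ≈ Mul(-1.7121e+6, I)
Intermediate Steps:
Function('x')(g) = Mul(Rational(1, 2), Pow(g, -1), Add(647, g)) (Function('x')(g) = Mul(Add(647, g), Pow(Mul(2, g), -1)) = Mul(Add(647, g), Mul(Rational(1, 2), Pow(g, -1))) = Mul(Rational(1, 2), Pow(g, -1), Add(647, g)))
Mul(Mul(Function('j')(14, -236), Pow(Function('x')(669), -1)), Pow(Pow(Add(351845, -530344), -1), -1)) = Mul(Mul(Pow(Add(147, -236), Rational(1, 2)), Pow(Mul(Rational(1, 2), Pow(669, -1), Add(647, 669)), -1)), Pow(Pow(Add(351845, -530344), -1), -1)) = Mul(Mul(Pow(-89, Rational(1, 2)), Pow(Mul(Rational(1, 2), Rational(1, 669), 1316), -1)), Pow(Pow(-178499, -1), -1)) = Mul(Mul(Mul(I, Pow(89, Rational(1, 2))), Pow(Rational(658, 669), -1)), Pow(Rational(-1, 178499), -1)) = Mul(Mul(Mul(I, Pow(89, Rational(1, 2))), Rational(669, 658)), -178499) = Mul(Mul(Rational(669, 658), I, Pow(89, Rational(1, 2))), -178499) = Mul(Rational(-119415831, 658), I, Pow(89, Rational(1, 2)))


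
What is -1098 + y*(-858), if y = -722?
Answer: 618378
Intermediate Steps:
-1098 + y*(-858) = -1098 - 722*(-858) = -1098 + 619476 = 618378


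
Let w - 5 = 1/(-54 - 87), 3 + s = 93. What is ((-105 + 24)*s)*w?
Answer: -1710720/47 ≈ -36398.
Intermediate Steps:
s = 90 (s = -3 + 93 = 90)
w = 704/141 (w = 5 + 1/(-54 - 87) = 5 + 1/(-141) = 5 - 1/141 = 704/141 ≈ 4.9929)
((-105 + 24)*s)*w = ((-105 + 24)*90)*(704/141) = -81*90*(704/141) = -7290*704/141 = -1710720/47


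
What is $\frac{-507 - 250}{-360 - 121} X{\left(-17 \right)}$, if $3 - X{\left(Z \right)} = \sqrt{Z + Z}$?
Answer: $\frac{2271}{481} - \frac{757 i \sqrt{34}}{481} \approx 4.7214 - 9.1768 i$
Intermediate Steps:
$X{\left(Z \right)} = 3 - \sqrt{2} \sqrt{Z}$ ($X{\left(Z \right)} = 3 - \sqrt{Z + Z} = 3 - \sqrt{2 Z} = 3 - \sqrt{2} \sqrt{Z}$)
$\frac{-507 - 250}{-360 - 121} X{\left(-17 \right)} = \frac{-507 - 250}{-360 - 121} \left(3 - \sqrt{2} \sqrt{-17}\right) = - \frac{757}{-481} \left(3 - \sqrt{2} i \sqrt{17}\right) = \left(-757\right) \left(- \frac{1}{481}\right) \left(3 - i \sqrt{34}\right) = \frac{757 \left(3 - i \sqrt{34}\right)}{481} = \frac{2271}{481} - \frac{757 i \sqrt{34}}{481}$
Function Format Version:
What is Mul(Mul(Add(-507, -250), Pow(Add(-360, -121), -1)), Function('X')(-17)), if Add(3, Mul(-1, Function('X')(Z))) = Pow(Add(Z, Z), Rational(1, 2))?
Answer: Add(Rational(2271, 481), Mul(Rational(-757, 481), I, Pow(34, Rational(1, 2)))) ≈ Add(4.7214, Mul(-9.1768, I))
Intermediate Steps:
Function('X')(Z) = Add(3, Mul(-1, Pow(2, Rational(1, 2)), Pow(Z, Rational(1, 2)))) (Function('X')(Z) = Add(3, Mul(-1, Pow(Add(Z, Z), Rational(1, 2)))) = Add(3, Mul(-1, Pow(Mul(2, Z), Rational(1, 2)))) = Add(3, Mul(-1, Mul(Pow(2, Rational(1, 2)), Pow(Z, Rational(1, 2))))) = Add(3, Mul(-1, Pow(2, Rational(1, 2)), Pow(Z, Rational(1, 2)))))
Mul(Mul(Add(-507, -250), Pow(Add(-360, -121), -1)), Function('X')(-17)) = Mul(Mul(Add(-507, -250), Pow(Add(-360, -121), -1)), Add(3, Mul(-1, Pow(2, Rational(1, 2)), Pow(-17, Rational(1, 2))))) = Mul(Mul(-757, Pow(-481, -1)), Add(3, Mul(-1, Pow(2, Rational(1, 2)), Mul(I, Pow(17, Rational(1, 2)))))) = Mul(Mul(-757, Rational(-1, 481)), Add(3, Mul(-1, I, Pow(34, Rational(1, 2))))) = Mul(Rational(757, 481), Add(3, Mul(-1, I, Pow(34, Rational(1, 2))))) = Add(Rational(2271, 481), Mul(Rational(-757, 481), I, Pow(34, Rational(1, 2))))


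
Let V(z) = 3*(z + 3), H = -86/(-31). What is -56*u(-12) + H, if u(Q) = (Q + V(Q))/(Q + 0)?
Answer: -5556/31 ≈ -179.23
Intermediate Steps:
H = 86/31 (H = -86*(-1/31) = 86/31 ≈ 2.7742)
V(z) = 9 + 3*z (V(z) = 3*(3 + z) = 9 + 3*z)
u(Q) = (9 + 4*Q)/Q (u(Q) = (Q + (9 + 3*Q))/(Q + 0) = (9 + 4*Q)/Q)
-56*u(-12) + H = -56*(4 + 9/(-12)) + 86/31 = -56*(4 + 9*(-1/12)) + 86/31 = -56*(4 - 3/4) + 86/31 = -56*13/4 + 86/31 = -182 + 86/31 = -5556/31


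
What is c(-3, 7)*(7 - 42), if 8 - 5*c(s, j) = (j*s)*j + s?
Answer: -1106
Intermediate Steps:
c(s, j) = 8/5 - s/5 - s*j²/5 (c(s, j) = 8/5 - ((j*s)*j + s)/5 = 8/5 - (s*j² + s)/5 = 8/5 - (s + s*j²)/5 = 8/5 + (-s/5 - s*j²/5) = 8/5 - s/5 - s*j²/5)
c(-3, 7)*(7 - 42) = (8/5 - ⅕*(-3) - ⅕*(-3)*7²)*(7 - 42) = (8/5 + ⅗ - ⅕*(-3)*49)*(-35) = (8/5 + ⅗ + 147/5)*(-35) = (158/5)*(-35) = -1106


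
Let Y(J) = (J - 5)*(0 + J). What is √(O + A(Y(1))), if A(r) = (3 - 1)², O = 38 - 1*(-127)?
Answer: 13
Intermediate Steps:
O = 165 (O = 38 + 127 = 165)
Y(J) = J*(-5 + J) (Y(J) = (-5 + J)*J = J*(-5 + J))
A(r) = 4 (A(r) = 2² = 4)
√(O + A(Y(1))) = √(165 + 4) = √169 = 13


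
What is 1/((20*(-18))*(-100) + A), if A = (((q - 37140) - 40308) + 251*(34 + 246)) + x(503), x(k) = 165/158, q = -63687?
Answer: -158/5506925 ≈ -2.8691e-5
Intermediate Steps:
x(k) = 165/158 (x(k) = 165*(1/158) = 165/158)
A = -11194925/158 (A = (((-63687 - 37140) - 40308) + 251*(34 + 246)) + 165/158 = ((-100827 - 40308) + 251*280) + 165/158 = (-141135 + 70280) + 165/158 = -70855 + 165/158 = -11194925/158 ≈ -70854.)
1/((20*(-18))*(-100) + A) = 1/((20*(-18))*(-100) - 11194925/158) = 1/(-360*(-100) - 11194925/158) = 1/(36000 - 11194925/158) = 1/(-5506925/158) = -158/5506925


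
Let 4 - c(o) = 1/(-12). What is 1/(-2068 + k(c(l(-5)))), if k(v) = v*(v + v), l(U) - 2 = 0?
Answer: -72/146495 ≈ -0.00049148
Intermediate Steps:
l(U) = 2 (l(U) = 2 + 0 = 2)
c(o) = 49/12 (c(o) = 4 - 1/(-12) = 4 - 1*(-1/12) = 4 + 1/12 = 49/12)
k(v) = 2*v² (k(v) = v*(2*v) = 2*v²)
1/(-2068 + k(c(l(-5)))) = 1/(-2068 + 2*(49/12)²) = 1/(-2068 + 2*(2401/144)) = 1/(-2068 + 2401/72) = 1/(-146495/72) = -72/146495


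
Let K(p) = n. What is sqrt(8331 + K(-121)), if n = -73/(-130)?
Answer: sqrt(140803390)/130 ≈ 91.277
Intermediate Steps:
n = 73/130 (n = -73*(-1/130) = 73/130 ≈ 0.56154)
K(p) = 73/130
sqrt(8331 + K(-121)) = sqrt(8331 + 73/130) = sqrt(1083103/130) = sqrt(140803390)/130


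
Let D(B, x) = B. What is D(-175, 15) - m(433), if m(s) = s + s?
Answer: -1041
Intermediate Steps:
m(s) = 2*s
D(-175, 15) - m(433) = -175 - 2*433 = -175 - 1*866 = -175 - 866 = -1041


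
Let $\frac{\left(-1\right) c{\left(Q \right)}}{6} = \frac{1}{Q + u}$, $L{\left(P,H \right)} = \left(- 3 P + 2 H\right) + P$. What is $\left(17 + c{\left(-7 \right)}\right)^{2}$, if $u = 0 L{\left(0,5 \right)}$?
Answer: $\frac{15625}{49} \approx 318.88$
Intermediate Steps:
$L{\left(P,H \right)} = - 2 P + 2 H$
$u = 0$ ($u = 0 \left(\left(-2\right) 0 + 2 \cdot 5\right) = 0 \left(0 + 10\right) = 0 \cdot 10 = 0$)
$c{\left(Q \right)} = - \frac{6}{Q}$ ($c{\left(Q \right)} = - \frac{6}{Q + 0} = - \frac{6}{Q}$)
$\left(17 + c{\left(-7 \right)}\right)^{2} = \left(17 - \frac{6}{-7}\right)^{2} = \left(17 - - \frac{6}{7}\right)^{2} = \left(17 + \frac{6}{7}\right)^{2} = \left(\frac{125}{7}\right)^{2} = \frac{15625}{49}$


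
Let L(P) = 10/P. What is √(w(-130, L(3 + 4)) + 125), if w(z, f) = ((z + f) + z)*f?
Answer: 5*I*√479/7 ≈ 15.633*I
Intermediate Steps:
w(z, f) = f*(f + 2*z) (w(z, f) = ((f + z) + z)*f = (f + 2*z)*f = f*(f + 2*z))
√(w(-130, L(3 + 4)) + 125) = √((10/(3 + 4))*(10/(3 + 4) + 2*(-130)) + 125) = √((10/7)*(10/7 - 260) + 125) = √((10*(⅐))*(10*(⅐) - 260) + 125) = √(10*(10/7 - 260)/7 + 125) = √((10/7)*(-1810/7) + 125) = √(-18100/49 + 125) = √(-11975/49) = 5*I*√479/7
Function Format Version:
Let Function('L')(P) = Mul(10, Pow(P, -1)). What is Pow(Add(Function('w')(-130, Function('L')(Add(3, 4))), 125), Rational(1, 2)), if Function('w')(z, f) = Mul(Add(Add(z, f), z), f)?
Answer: Mul(Rational(5, 7), I, Pow(479, Rational(1, 2))) ≈ Mul(15.633, I)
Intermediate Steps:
Function('w')(z, f) = Mul(f, Add(f, Mul(2, z))) (Function('w')(z, f) = Mul(Add(Add(f, z), z), f) = Mul(Add(f, Mul(2, z)), f) = Mul(f, Add(f, Mul(2, z))))
Pow(Add(Function('w')(-130, Function('L')(Add(3, 4))), 125), Rational(1, 2)) = Pow(Add(Mul(Mul(10, Pow(Add(3, 4), -1)), Add(Mul(10, Pow(Add(3, 4), -1)), Mul(2, -130))), 125), Rational(1, 2)) = Pow(Add(Mul(Mul(10, Pow(7, -1)), Add(Mul(10, Pow(7, -1)), -260)), 125), Rational(1, 2)) = Pow(Add(Mul(Mul(10, Rational(1, 7)), Add(Mul(10, Rational(1, 7)), -260)), 125), Rational(1, 2)) = Pow(Add(Mul(Rational(10, 7), Add(Rational(10, 7), -260)), 125), Rational(1, 2)) = Pow(Add(Mul(Rational(10, 7), Rational(-1810, 7)), 125), Rational(1, 2)) = Pow(Add(Rational(-18100, 49), 125), Rational(1, 2)) = Pow(Rational(-11975, 49), Rational(1, 2)) = Mul(Rational(5, 7), I, Pow(479, Rational(1, 2)))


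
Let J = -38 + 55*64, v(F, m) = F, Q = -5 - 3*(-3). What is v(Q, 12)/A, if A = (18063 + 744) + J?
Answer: 4/22289 ≈ 0.00017946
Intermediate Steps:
Q = 4 (Q = -5 + 9 = 4)
J = 3482 (J = -38 + 3520 = 3482)
A = 22289 (A = (18063 + 744) + 3482 = 18807 + 3482 = 22289)
v(Q, 12)/A = 4/22289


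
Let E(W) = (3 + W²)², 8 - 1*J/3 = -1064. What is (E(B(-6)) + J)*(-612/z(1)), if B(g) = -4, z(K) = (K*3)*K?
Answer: -729708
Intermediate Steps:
J = 3216 (J = 24 - 3*(-1064) = 24 + 3192 = 3216)
z(K) = 3*K² (z(K) = (3*K)*K = 3*K²)
(E(B(-6)) + J)*(-612/z(1)) = ((3 + (-4)²)² + 3216)*(-612/(3*1²)) = ((3 + 16)² + 3216)*(-612/(3*1)) = (19² + 3216)*(-612/3) = (361 + 3216)*(-612*⅓) = 3577*(-204) = -729708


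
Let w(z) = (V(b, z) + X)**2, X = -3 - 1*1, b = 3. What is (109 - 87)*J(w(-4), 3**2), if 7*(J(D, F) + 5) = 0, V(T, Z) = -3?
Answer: -110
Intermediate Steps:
X = -4 (X = -3 - 1 = -4)
w(z) = 49 (w(z) = (-3 - 4)**2 = (-7)**2 = 49)
J(D, F) = -5 (J(D, F) = -5 + (1/7)*0 = -5 + 0 = -5)
(109 - 87)*J(w(-4), 3**2) = (109 - 87)*(-5) = 22*(-5) = -110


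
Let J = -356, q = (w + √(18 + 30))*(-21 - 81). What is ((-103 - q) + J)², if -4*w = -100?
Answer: 4871673 + 1706256*√3 ≈ 7.8270e+6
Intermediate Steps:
w = 25 (w = -¼*(-100) = 25)
q = -2550 - 408*√3 (q = (25 + √(18 + 30))*(-21 - 81) = (25 + √48)*(-102) = (25 + 4*√3)*(-102) = -2550 - 408*√3 ≈ -3256.7)
((-103 - q) + J)² = ((-103 - (-2550 - 408*√3)) - 356)² = ((-103 + (2550 + 408*√3)) - 356)² = ((2447 + 408*√3) - 356)² = (2091 + 408*√3)²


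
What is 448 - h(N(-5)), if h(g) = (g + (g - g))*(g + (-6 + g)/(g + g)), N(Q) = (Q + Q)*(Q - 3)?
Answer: -5989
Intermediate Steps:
N(Q) = 2*Q*(-3 + Q) (N(Q) = (2*Q)*(-3 + Q) = 2*Q*(-3 + Q))
h(g) = g*(g + (-6 + g)/(2*g)) (h(g) = (g + 0)*(g + (-6 + g)/((2*g))) = g*(g + (-6 + g)*(1/(2*g))) = g*(g + (-6 + g)/(2*g)))
448 - h(N(-5)) = 448 - (-3 + (2*(-5)*(-3 - 5))**2 + (2*(-5)*(-3 - 5))/2) = 448 - (-3 + (2*(-5)*(-8))**2 + (2*(-5)*(-8))/2) = 448 - (-3 + 80**2 + (1/2)*80) = 448 - (-3 + 6400 + 40) = 448 - 1*6437 = 448 - 6437 = -5989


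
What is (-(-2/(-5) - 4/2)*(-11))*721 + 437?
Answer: -61263/5 ≈ -12253.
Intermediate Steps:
(-(-2/(-5) - 4/2)*(-11))*721 + 437 = (-(-2*(-1/5) - 4*1/2)*(-11))*721 + 437 = (-(2/5 - 2)*(-11))*721 + 437 = (-1*(-8/5)*(-11))*721 + 437 = ((8/5)*(-11))*721 + 437 = -88/5*721 + 437 = -63448/5 + 437 = -61263/5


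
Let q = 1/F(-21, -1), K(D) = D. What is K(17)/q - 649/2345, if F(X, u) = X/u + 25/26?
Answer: 22746041/60970 ≈ 373.07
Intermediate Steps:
F(X, u) = 25/26 + X/u (F(X, u) = X/u + 25*(1/26) = X/u + 25/26 = 25/26 + X/u)
q = 26/571 (q = 1/(25/26 - 21/(-1)) = 1/(25/26 - 21*(-1)) = 1/(25/26 + 21) = 1/(571/26) = 26/571 ≈ 0.045534)
K(17)/q - 649/2345 = 17/(26/571) - 649/2345 = 17*(571/26) - 649*1/2345 = 9707/26 - 649/2345 = 22746041/60970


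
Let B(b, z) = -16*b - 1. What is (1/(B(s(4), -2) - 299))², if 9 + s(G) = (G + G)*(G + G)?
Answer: 1/1392400 ≈ 7.1818e-7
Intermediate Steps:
s(G) = -9 + 4*G² (s(G) = -9 + (G + G)*(G + G) = -9 + (2*G)*(2*G) = -9 + 4*G²)
B(b, z) = -1 - 16*b
(1/(B(s(4), -2) - 299))² = (1/((-1 - 16*(-9 + 4*4²)) - 299))² = (1/((-1 - 16*(-9 + 4*16)) - 299))² = (1/((-1 - 16*(-9 + 64)) - 299))² = (1/((-1 - 16*55) - 299))² = (1/((-1 - 880) - 299))² = (1/(-881 - 299))² = (1/(-1180))² = (-1/1180)² = 1/1392400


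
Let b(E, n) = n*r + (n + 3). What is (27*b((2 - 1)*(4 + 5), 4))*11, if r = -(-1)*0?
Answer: 2079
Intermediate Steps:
r = 0 (r = -1*0 = 0)
b(E, n) = 3 + n (b(E, n) = n*0 + (n + 3) = 0 + (3 + n) = 3 + n)
(27*b((2 - 1)*(4 + 5), 4))*11 = (27*(3 + 4))*11 = (27*7)*11 = 189*11 = 2079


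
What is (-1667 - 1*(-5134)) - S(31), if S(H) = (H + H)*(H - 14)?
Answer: 2413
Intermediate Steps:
S(H) = 2*H*(-14 + H) (S(H) = (2*H)*(-14 + H) = 2*H*(-14 + H))
(-1667 - 1*(-5134)) - S(31) = (-1667 - 1*(-5134)) - 2*31*(-14 + 31) = (-1667 + 5134) - 2*31*17 = 3467 - 1*1054 = 3467 - 1054 = 2413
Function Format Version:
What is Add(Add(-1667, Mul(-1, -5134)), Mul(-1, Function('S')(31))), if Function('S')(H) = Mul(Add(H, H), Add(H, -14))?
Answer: 2413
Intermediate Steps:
Function('S')(H) = Mul(2, H, Add(-14, H)) (Function('S')(H) = Mul(Mul(2, H), Add(-14, H)) = Mul(2, H, Add(-14, H)))
Add(Add(-1667, Mul(-1, -5134)), Mul(-1, Function('S')(31))) = Add(Add(-1667, Mul(-1, -5134)), Mul(-1, Mul(2, 31, Add(-14, 31)))) = Add(Add(-1667, 5134), Mul(-1, Mul(2, 31, 17))) = Add(3467, Mul(-1, 1054)) = Add(3467, -1054) = 2413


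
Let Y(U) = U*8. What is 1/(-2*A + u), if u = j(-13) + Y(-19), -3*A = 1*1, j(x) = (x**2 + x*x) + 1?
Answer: 3/563 ≈ 0.0053286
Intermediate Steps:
j(x) = 1 + 2*x**2 (j(x) = (x**2 + x**2) + 1 = 2*x**2 + 1 = 1 + 2*x**2)
A = -1/3 ≈ -0.33333
Y(U) = 8*U
u = 187 (u = (1 + 2*(-13)**2) + 8*(-19) = (1 + 2*169) - 152 = (1 + 338) - 152 = 339 - 152 = 187)
1/(-2*A + u) = 1/(-2*(-1/3) + 187) = 1/(2/3 + 187) = 1/(563/3) = 3/563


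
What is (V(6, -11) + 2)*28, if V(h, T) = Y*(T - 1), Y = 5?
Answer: -1624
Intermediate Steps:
V(h, T) = -5 + 5*T (V(h, T) = 5*(T - 1) = 5*(-1 + T) = -5 + 5*T)
(V(6, -11) + 2)*28 = ((-5 + 5*(-11)) + 2)*28 = ((-5 - 55) + 2)*28 = (-60 + 2)*28 = -58*28 = -1624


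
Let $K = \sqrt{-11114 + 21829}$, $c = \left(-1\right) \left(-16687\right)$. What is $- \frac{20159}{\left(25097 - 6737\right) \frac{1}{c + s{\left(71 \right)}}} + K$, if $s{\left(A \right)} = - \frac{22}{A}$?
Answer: $- \frac{4776695209}{260712} + \sqrt{10715} \approx -18218.0$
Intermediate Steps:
$c = 16687$
$K = \sqrt{10715} \approx 103.51$
$- \frac{20159}{\left(25097 - 6737\right) \frac{1}{c + s{\left(71 \right)}}} + K = - \frac{20159}{\left(25097 - 6737\right) \frac{1}{16687 - \frac{22}{71}}} + \sqrt{10715} = - \frac{20159}{18360 \frac{1}{16687 - \frac{22}{71}}} + \sqrt{10715} = - \frac{20159}{18360 \frac{1}{\frac{1184755}{71}}} + \sqrt{10715} = - \frac{20159}{18360 \cdot \frac{71}{1184755}} + \sqrt{10715} = - \frac{20159}{\frac{260712}{236951}} + \sqrt{10715} = - \frac{20159 \cdot 236951}{260712} + \sqrt{10715} = \left(-1\right) \frac{4776695209}{260712} + \sqrt{10715} = - \frac{4776695209}{260712} + \sqrt{10715}$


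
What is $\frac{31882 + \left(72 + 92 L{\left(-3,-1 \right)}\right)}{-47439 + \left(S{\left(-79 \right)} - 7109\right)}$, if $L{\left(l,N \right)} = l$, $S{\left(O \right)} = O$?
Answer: $- \frac{31678}{54627} \approx -0.5799$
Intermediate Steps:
$\frac{31882 + \left(72 + 92 L{\left(-3,-1 \right)}\right)}{-47439 + \left(S{\left(-79 \right)} - 7109\right)} = \frac{31882 + \left(72 + 92 \left(-3\right)\right)}{-47439 - 7188} = \frac{31882 + \left(72 - 276\right)}{-47439 - 7188} = \frac{31882 - 204}{-54627} = 31678 \left(- \frac{1}{54627}\right) = - \frac{31678}{54627}$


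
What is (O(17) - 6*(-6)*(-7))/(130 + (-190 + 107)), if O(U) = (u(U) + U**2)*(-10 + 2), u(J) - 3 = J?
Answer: -2724/47 ≈ -57.957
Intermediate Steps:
u(J) = 3 + J
O(U) = -24 - 8*U - 8*U**2 (O(U) = ((3 + U) + U**2)*(-10 + 2) = (3 + U + U**2)*(-8) = -24 - 8*U - 8*U**2)
(O(17) - 6*(-6)*(-7))/(130 + (-190 + 107)) = ((-24 - 8*17 - 8*17**2) - 6*(-6)*(-7))/(130 + (-190 + 107)) = ((-24 - 136 - 8*289) + 36*(-7))/(130 - 83) = ((-24 - 136 - 2312) - 252)/47 = (-2472 - 252)*(1/47) = -2724*1/47 = -2724/47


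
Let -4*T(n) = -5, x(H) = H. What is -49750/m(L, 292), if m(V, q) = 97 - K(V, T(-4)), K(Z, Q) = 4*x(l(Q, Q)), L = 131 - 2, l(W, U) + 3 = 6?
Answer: -9950/17 ≈ -585.29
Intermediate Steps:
l(W, U) = 3 (l(W, U) = -3 + 6 = 3)
L = 129
T(n) = 5/4 (T(n) = -1/4*(-5) = 5/4)
K(Z, Q) = 12 (K(Z, Q) = 4*3 = 12)
m(V, q) = 85 (m(V, q) = 97 - 1*12 = 97 - 12 = 85)
-49750/m(L, 292) = -49750/85 = -49750*1/85 = -9950/17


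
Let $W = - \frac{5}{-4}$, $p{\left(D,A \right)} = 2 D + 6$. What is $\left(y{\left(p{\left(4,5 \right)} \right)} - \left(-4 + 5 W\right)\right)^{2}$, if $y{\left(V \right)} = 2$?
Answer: $\frac{1}{16} \approx 0.0625$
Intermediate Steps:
$p{\left(D,A \right)} = 6 + 2 D$
$W = \frac{5}{4}$ ($W = \left(-5\right) \left(- \frac{1}{4}\right) = \frac{5}{4} \approx 1.25$)
$\left(y{\left(p{\left(4,5 \right)} \right)} - \left(-4 + 5 W\right)\right)^{2} = \left(2 + \left(4 - \frac{25}{4}\right)\right)^{2} = \left(2 - \frac{9}{4}\right)^{2} = \left(- \frac{1}{4}\right)^{2} = \frac{1}{16}$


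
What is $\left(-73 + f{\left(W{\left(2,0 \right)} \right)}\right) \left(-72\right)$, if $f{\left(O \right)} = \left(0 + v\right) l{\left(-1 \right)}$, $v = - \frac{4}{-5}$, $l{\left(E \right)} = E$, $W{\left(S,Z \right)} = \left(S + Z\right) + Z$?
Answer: $\frac{26568}{5} \approx 5313.6$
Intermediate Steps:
$W{\left(S,Z \right)} = S + 2 Z$
$v = \frac{4}{5}$ ($v = \left(-4\right) \left(- \frac{1}{5}\right) = \frac{4}{5} \approx 0.8$)
$f{\left(O \right)} = - \frac{4}{5}$ ($f{\left(O \right)} = \left(0 + \frac{4}{5}\right) \left(-1\right) = \frac{4}{5} \left(-1\right) = - \frac{4}{5}$)
$\left(-73 + f{\left(W{\left(2,0 \right)} \right)}\right) \left(-72\right) = \left(-73 - \frac{4}{5}\right) \left(-72\right) = \left(- \frac{369}{5}\right) \left(-72\right) = \frac{26568}{5}$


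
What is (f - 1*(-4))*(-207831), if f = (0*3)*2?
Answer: -831324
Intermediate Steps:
f = 0 (f = 0*2 = 0)
(f - 1*(-4))*(-207831) = (0 - 1*(-4))*(-207831) = (0 + 4)*(-207831) = 4*(-207831) = -831324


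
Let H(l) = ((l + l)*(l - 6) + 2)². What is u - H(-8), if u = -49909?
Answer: -100985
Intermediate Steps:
H(l) = (2 + 2*l*(-6 + l))² (H(l) = ((2*l)*(-6 + l) + 2)² = (2*l*(-6 + l) + 2)² = (2 + 2*l*(-6 + l))²)
u - H(-8) = -49909 - 4*(1 + (-8)² - 6*(-8))² = -49909 - 4*(1 + 64 + 48)² = -49909 - 4*113² = -49909 - 4*12769 = -49909 - 1*51076 = -49909 - 51076 = -100985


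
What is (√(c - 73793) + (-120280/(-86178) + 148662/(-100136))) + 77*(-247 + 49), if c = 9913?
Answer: -32891608031731/2157380052 + 2*I*√15970 ≈ -15246.0 + 252.74*I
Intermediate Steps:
(√(c - 73793) + (-120280/(-86178) + 148662/(-100136))) + 77*(-247 + 49) = (√(9913 - 73793) + (-120280/(-86178) + 148662/(-100136))) + 77*(-247 + 49) = (√(-63880) + (-120280*(-1/86178) + 148662*(-1/100136))) + 77*(-198) = (2*I*√15970 + (60140/43089 - 74331/50068)) - 15246 = (2*I*√15970 - 191758939/2157380052) - 15246 = (-191758939/2157380052 + 2*I*√15970) - 15246 = -32891608031731/2157380052 + 2*I*√15970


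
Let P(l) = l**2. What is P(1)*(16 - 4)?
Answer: 12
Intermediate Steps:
P(1)*(16 - 4) = 1**2*(16 - 4) = 1*12 = 12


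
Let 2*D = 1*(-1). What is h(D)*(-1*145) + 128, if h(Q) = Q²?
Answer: 367/4 ≈ 91.750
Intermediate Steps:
D = -½ (D = (1*(-1))/2 = (½)*(-1) = -½ ≈ -0.50000)
h(D)*(-1*145) + 128 = (-½)²*(-1*145) + 128 = (¼)*(-145) + 128 = -145/4 + 128 = 367/4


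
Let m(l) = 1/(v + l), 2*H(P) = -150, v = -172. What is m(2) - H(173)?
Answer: 12749/170 ≈ 74.994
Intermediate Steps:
H(P) = -75 (H(P) = (½)*(-150) = -75)
m(l) = 1/(-172 + l)
m(2) - H(173) = 1/(-172 + 2) - 1*(-75) = 1/(-170) + 75 = -1/170 + 75 = 12749/170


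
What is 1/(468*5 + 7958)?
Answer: 1/10298 ≈ 9.7106e-5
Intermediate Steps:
1/(468*5 + 7958) = 1/(2340 + 7958) = 1/10298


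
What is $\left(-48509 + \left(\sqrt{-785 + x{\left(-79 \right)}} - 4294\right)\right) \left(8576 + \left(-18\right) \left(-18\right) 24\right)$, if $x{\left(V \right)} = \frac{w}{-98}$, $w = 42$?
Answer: $-863434656 + 2336 i \sqrt{38486} \approx -8.6343 \cdot 10^{8} + 4.5827 \cdot 10^{5} i$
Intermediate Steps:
$x{\left(V \right)} = - \frac{3}{7}$ ($x{\left(V \right)} = \frac{42}{-98} = 42 \left(- \frac{1}{98}\right) = - \frac{3}{7}$)
$\left(-48509 + \left(\sqrt{-785 + x{\left(-79 \right)}} - 4294\right)\right) \left(8576 + \left(-18\right) \left(-18\right) 24\right) = \left(-48509 - \left(4294 - \sqrt{-785 - \frac{3}{7}}\right)\right) \left(8576 + \left(-18\right) \left(-18\right) 24\right) = \left(-48509 - \left(4294 - \sqrt{- \frac{5498}{7}}\right)\right) \left(8576 + 324 \cdot 24\right) = \left(-48509 - \left(4294 - \frac{i \sqrt{38486}}{7}\right)\right) \left(8576 + 7776\right) = \left(-48509 - \left(4294 - \frac{i \sqrt{38486}}{7}\right)\right) 16352 = \left(-52803 + \frac{i \sqrt{38486}}{7}\right) 16352 = -863434656 + 2336 i \sqrt{38486}$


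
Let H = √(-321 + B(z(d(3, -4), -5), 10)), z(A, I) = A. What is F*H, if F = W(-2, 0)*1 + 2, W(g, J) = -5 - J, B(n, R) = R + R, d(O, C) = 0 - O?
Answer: -3*I*√301 ≈ -52.048*I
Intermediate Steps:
d(O, C) = -O
B(n, R) = 2*R
F = -3 (F = (-5 - 1*0)*1 + 2 = (-5 + 0)*1 + 2 = -5*1 + 2 = -5 + 2 = -3)
H = I*√301 (H = √(-321 + 2*10) = √(-321 + 20) = √(-301) = I*√301 ≈ 17.349*I)
F*H = -3*I*√301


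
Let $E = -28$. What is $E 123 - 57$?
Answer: $-3501$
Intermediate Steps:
$E 123 - 57 = \left(-28\right) 123 - 57 = -3444 - 57 = -3501$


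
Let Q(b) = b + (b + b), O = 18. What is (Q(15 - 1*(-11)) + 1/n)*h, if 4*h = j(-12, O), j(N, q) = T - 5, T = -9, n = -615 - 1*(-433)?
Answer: -14195/52 ≈ -272.98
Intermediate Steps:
n = -182 (n = -615 + 433 = -182)
Q(b) = 3*b (Q(b) = b + 2*b = 3*b)
j(N, q) = -14 (j(N, q) = -9 - 5 = -14)
h = -7/2 (h = (¼)*(-14) = -7/2 ≈ -3.5000)
(Q(15 - 1*(-11)) + 1/n)*h = (3*(15 - 1*(-11)) + 1/(-182))*(-7/2) = (3*(15 + 11) - 1/182)*(-7/2) = (3*26 - 1/182)*(-7/2) = (78 - 1/182)*(-7/2) = (14195/182)*(-7/2) = -14195/52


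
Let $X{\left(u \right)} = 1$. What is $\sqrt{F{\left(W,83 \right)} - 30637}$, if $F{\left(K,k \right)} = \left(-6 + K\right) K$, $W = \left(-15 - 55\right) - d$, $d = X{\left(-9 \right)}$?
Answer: $i \sqrt{25170} \approx 158.65 i$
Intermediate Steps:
$d = 1$
$W = -71$ ($W = \left(-15 - 55\right) - 1 = -70 - 1 = -71$)
$F{\left(K,k \right)} = K \left(-6 + K\right)$
$\sqrt{F{\left(W,83 \right)} - 30637} = \sqrt{- 71 \left(-6 - 71\right) - 30637} = \sqrt{\left(-71\right) \left(-77\right) - 30637} = \sqrt{5467 - 30637} = \sqrt{-25170} = i \sqrt{25170}$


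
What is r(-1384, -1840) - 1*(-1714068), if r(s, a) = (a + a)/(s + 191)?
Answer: 2044886804/1193 ≈ 1.7141e+6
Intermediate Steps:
r(s, a) = 2*a/(191 + s) (r(s, a) = (2*a)/(191 + s) = 2*a/(191 + s))
r(-1384, -1840) - 1*(-1714068) = 2*(-1840)/(191 - 1384) - 1*(-1714068) = 2*(-1840)/(-1193) + 1714068 = 2*(-1840)*(-1/1193) + 1714068 = 3680/1193 + 1714068 = 2044886804/1193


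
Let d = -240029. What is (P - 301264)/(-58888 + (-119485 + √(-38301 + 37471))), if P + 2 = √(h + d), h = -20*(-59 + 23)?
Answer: (301266 - I*√239309)/(178373 - I*√830) ≈ 1.689 - 0.0024697*I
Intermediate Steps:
h = 720 (h = -20*(-36) = 720)
P = -2 + I*√239309 (P = -2 + √(720 - 240029) = -2 + √(-239309) = -2 + I*√239309 ≈ -2.0 + 489.19*I)
(P - 301264)/(-58888 + (-119485 + √(-38301 + 37471))) = ((-2 + I*√239309) - 301264)/(-58888 + (-119485 + √(-38301 + 37471))) = (-301266 + I*√239309)/(-58888 + (-119485 + √(-830))) = (-301266 + I*√239309)/(-58888 + (-119485 + I*√830)) = (-301266 + I*√239309)/(-178373 + I*√830)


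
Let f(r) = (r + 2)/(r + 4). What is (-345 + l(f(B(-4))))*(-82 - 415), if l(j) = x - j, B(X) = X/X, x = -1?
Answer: 861301/5 ≈ 1.7226e+5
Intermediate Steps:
B(X) = 1
f(r) = (2 + r)/(4 + r)
l(j) = -1 - j
(-345 + l(f(B(-4))))*(-82 - 415) = (-345 + (-1 - (2 + 1)/(4 + 1)))*(-82 - 415) = (-345 + (-1 - 3/5))*(-497) = (-345 - 8/5)*(-497) = -1733/5*(-497) = 861301/5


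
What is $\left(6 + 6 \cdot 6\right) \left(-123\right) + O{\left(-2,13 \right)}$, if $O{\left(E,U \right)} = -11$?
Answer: $-5177$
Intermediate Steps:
$\left(6 + 6 \cdot 6\right) \left(-123\right) + O{\left(-2,13 \right)} = \left(6 + 6 \cdot 6\right) \left(-123\right) - 11 = \left(6 + 36\right) \left(-123\right) - 11 = 42 \left(-123\right) - 11 = -5166 - 11 = -5177$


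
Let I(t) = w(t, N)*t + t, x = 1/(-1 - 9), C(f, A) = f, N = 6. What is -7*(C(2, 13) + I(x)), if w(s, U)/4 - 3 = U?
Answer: 119/10 ≈ 11.900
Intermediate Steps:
w(s, U) = 12 + 4*U
x = -1/10 (x = 1/(-10) = -1/10 ≈ -0.10000)
I(t) = 37*t (I(t) = (12 + 4*6)*t + t = (12 + 24)*t + t = 36*t + t = 37*t)
-7*(C(2, 13) + I(x)) = -7*(2 + 37*(-1/10)) = -7*(2 - 37/10) = -7*(-17/10) = 119/10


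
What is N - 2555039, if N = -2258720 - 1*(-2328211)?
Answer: -2485548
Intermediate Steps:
N = 69491 (N = -2258720 + 2328211 = 69491)
N - 2555039 = 69491 - 2555039 = -2485548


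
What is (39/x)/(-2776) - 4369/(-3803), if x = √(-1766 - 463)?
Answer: 4369/3803 + 13*I*√2229/2062568 ≈ 1.1488 + 0.00029757*I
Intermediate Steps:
x = I*√2229 (x = √(-2229) = I*√2229 ≈ 47.212*I)
(39/x)/(-2776) - 4369/(-3803) = (39/((I*√2229)))/(-2776) - 4369/(-3803) = (39*(-I*√2229/2229))*(-1/2776) - 4369*(-1/3803) = -13*I*√2229/743*(-1/2776) + 4369/3803 = 13*I*√2229/2062568 + 4369/3803 = 4369/3803 + 13*I*√2229/2062568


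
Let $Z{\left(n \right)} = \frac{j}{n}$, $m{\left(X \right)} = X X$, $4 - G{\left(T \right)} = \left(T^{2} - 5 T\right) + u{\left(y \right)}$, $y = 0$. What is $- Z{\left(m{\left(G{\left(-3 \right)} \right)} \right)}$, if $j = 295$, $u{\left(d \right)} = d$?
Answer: $- \frac{59}{80} \approx -0.7375$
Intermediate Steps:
$G{\left(T \right)} = 4 - T^{2} + 5 T$ ($G{\left(T \right)} = 4 - \left(\left(T^{2} - 5 T\right) + 0\right) = 4 - \left(T^{2} - 5 T\right) = 4 - T^{2} + 5 T$)
$m{\left(X \right)} = X^{2}$
$Z{\left(n \right)} = \frac{295}{n}$
$- Z{\left(m{\left(G{\left(-3 \right)} \right)} \right)} = - \frac{295}{\left(4 - \left(-3\right)^{2} + 5 \left(-3\right)\right)^{2}} = - \frac{295}{\left(4 - 9 - 15\right)^{2}} = - \frac{295}{\left(-20\right)^{2}} = - \frac{295}{400} = \left(-1\right) \frac{59}{80} = - \frac{59}{80}$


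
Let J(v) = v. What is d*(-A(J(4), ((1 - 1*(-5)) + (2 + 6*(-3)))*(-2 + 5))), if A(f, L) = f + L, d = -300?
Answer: -7800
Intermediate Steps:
A(f, L) = L + f
d*(-A(J(4), ((1 - 1*(-5)) + (2 + 6*(-3)))*(-2 + 5))) = -(-300)*(((1 - 1*(-5)) + (2 + 6*(-3)))*(-2 + 5) + 4) = -(-300)*(((1 + 5) + (2 - 18))*3 + 4) = -(-300)*((6 - 16)*3 + 4) = -(-300)*(-10*3 + 4) = -(-300)*(-30 + 4) = -(-300)*(-26) = -300*26 = -7800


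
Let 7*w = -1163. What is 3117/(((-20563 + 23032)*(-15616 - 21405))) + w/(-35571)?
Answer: 35175905246/7586511062151 ≈ 0.0046366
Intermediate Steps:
w = -1163/7 (w = (1/7)*(-1163) = -1163/7 ≈ -166.14)
3117/(((-20563 + 23032)*(-15616 - 21405))) + w/(-35571) = 3117/(((-20563 + 23032)*(-15616 - 21405))) - 1163/7/(-35571) = 3117/((2469*(-37021))) - 1163/7*(-1/35571) = 3117/(-91404849) + 1163/248997 = 3117*(-1/91404849) + 1163/248997 = -1039/30468283 + 1163/248997 = 35175905246/7586511062151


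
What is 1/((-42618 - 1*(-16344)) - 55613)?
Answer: -1/81887 ≈ -1.2212e-5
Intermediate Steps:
1/((-42618 - 1*(-16344)) - 55613) = 1/((-42618 + 16344) - 55613) = 1/(-26274 - 55613) = 1/(-81887) = -1/81887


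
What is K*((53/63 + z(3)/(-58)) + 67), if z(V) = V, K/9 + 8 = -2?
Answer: -1238515/203 ≈ -6101.1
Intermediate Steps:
K = -90 (K = -72 + 9*(-2) = -72 - 18 = -90)
K*((53/63 + z(3)/(-58)) + 67) = -90*((53/63 + 3/(-58)) + 67) = -90*((53*(1/63) + 3*(-1/58)) + 67) = -90*((53/63 - 3/58) + 67) = -90*(2885/3654 + 67) = -90*247703/3654 = -1238515/203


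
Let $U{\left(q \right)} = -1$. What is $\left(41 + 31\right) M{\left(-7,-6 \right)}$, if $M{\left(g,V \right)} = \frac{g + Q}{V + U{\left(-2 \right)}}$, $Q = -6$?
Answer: $\frac{936}{7} \approx 133.71$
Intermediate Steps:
$M{\left(g,V \right)} = \frac{-6 + g}{-1 + V}$ ($M{\left(g,V \right)} = \frac{g - 6}{V - 1} = \frac{-6 + g}{-1 + V}$)
$\left(41 + 31\right) M{\left(-7,-6 \right)} = \left(41 + 31\right) \frac{-6 - 7}{-1 - 6} = 72 \frac{1}{-7} \left(-13\right) = 72 \left(\left(- \frac{1}{7}\right) \left(-13\right)\right) = 72 \cdot \frac{13}{7} = \frac{936}{7}$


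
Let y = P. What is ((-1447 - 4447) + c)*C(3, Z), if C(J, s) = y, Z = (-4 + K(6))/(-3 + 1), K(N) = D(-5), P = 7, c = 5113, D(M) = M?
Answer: -5467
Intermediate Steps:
K(N) = -5
y = 7
Z = 9/2 (Z = (-4 - 5)/(-3 + 1) = -9/(-2) = -9*(-½) = 9/2 ≈ 4.5000)
C(J, s) = 7
((-1447 - 4447) + c)*C(3, Z) = ((-1447 - 4447) + 5113)*7 = (-5894 + 5113)*7 = -781*7 = -5467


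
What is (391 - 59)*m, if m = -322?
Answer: -106904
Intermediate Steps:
(391 - 59)*m = (391 - 59)*(-322) = 332*(-322) = -106904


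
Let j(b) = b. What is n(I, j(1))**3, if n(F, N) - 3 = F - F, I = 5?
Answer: 27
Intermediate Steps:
n(F, N) = 3 (n(F, N) = 3 + (F - F) = 3 + 0 = 3)
n(I, j(1))**3 = 3**3 = 27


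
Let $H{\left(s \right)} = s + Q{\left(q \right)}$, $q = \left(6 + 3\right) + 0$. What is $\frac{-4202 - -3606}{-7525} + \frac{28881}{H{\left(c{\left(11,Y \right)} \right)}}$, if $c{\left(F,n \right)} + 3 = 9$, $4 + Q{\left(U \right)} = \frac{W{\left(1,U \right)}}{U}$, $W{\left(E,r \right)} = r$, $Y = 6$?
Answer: $\frac{72443771}{7525} \approx 9627.1$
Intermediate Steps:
$q = 9$ ($q = 9 + 0 = 9$)
$Q{\left(U \right)} = -3$ ($Q{\left(U \right)} = -4 + \frac{U}{U} = -4 + 1 = -3$)
$c{\left(F,n \right)} = 6$ ($c{\left(F,n \right)} = -3 + 9 = 6$)
$H{\left(s \right)} = -3 + s$ ($H{\left(s \right)} = s - 3 = -3 + s$)
$\frac{-4202 - -3606}{-7525} + \frac{28881}{H{\left(c{\left(11,Y \right)} \right)}} = \frac{-4202 - -3606}{-7525} + \frac{28881}{-3 + 6} = \left(-4202 + 3606\right) \left(- \frac{1}{7525}\right) + \frac{28881}{3} = \left(-596\right) \left(- \frac{1}{7525}\right) + 28881 \cdot \frac{1}{3} = \frac{596}{7525} + 9627 = \frac{72443771}{7525}$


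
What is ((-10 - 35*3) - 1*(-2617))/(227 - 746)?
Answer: -834/173 ≈ -4.8208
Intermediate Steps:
((-10 - 35*3) - 1*(-2617))/(227 - 746) = ((-10 - 105) + 2617)/(-519) = (-115 + 2617)*(-1/519) = 2502*(-1/519) = -834/173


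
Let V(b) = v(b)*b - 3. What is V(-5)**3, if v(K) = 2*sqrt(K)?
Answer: 4473 + 4730*I*sqrt(5) ≈ 4473.0 + 10577.0*I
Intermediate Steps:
V(b) = -3 + 2*b**(3/2) (V(b) = (2*sqrt(b))*b - 3 = 2*b**(3/2) - 3 = -3 + 2*b**(3/2))
V(-5)**3 = (-3 + 2*(-5)**(3/2))**3 = (-3 + 2*(-5*I*sqrt(5)))**3 = (-3 - 10*I*sqrt(5))**3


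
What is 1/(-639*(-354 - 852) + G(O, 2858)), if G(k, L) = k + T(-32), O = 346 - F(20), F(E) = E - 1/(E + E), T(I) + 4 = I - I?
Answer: 40/30838241 ≈ 1.2971e-6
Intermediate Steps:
T(I) = -4 (T(I) = -4 + (I - I) = -4 + 0 = -4)
F(E) = E - 1/(2*E)
O = 13041/40 (O = 346 - (20 - ½/20) = 346 - (20 - ½*1/20) = 346 - (20 - 1/40) = 346 - 1*799/40 = 346 - 799/40 = 13041/40 ≈ 326.02)
G(k, L) = -4 + k (G(k, L) = k - 4 = -4 + k)
1/(-639*(-354 - 852) + G(O, 2858)) = 1/(-639*(-354 - 852) + (-4 + 13041/40)) = 1/(-639*(-1206) + 12881/40) = 1/(770634 + 12881/40) = 1/(30838241/40) = 40/30838241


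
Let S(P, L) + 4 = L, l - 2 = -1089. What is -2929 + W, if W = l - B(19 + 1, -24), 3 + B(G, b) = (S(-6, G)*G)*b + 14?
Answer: 3653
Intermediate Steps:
l = -1087 (l = 2 - 1089 = -1087)
S(P, L) = -4 + L
B(G, b) = 11 + G*b*(-4 + G) (B(G, b) = -3 + (((-4 + G)*G)*b + 14) = -3 + ((G*(-4 + G))*b + 14) = -3 + (G*b*(-4 + G) + 14) = -3 + (14 + G*b*(-4 + G)) = 11 + G*b*(-4 + G))
W = 6582 (W = -1087 - (11 + (19 + 1)*(-24)*(-4 + (19 + 1))) = -1087 - (11 + 20*(-24)*(-4 + 20)) = -1087 - (11 + 20*(-24)*16) = -1087 - (11 - 7680) = -1087 - 1*(-7669) = -1087 + 7669 = 6582)
-2929 + W = -2929 + 6582 = 3653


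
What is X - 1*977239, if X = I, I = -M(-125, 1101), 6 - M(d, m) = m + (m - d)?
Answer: -974918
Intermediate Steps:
M(d, m) = 6 + d - 2*m (M(d, m) = 6 - (m + (m - d)) = 6 - (-d + 2*m) = 6 + (d - 2*m) = 6 + d - 2*m)
I = 2321 (I = -(6 - 125 - 2*1101) = -(6 - 125 - 2202) = -1*(-2321) = 2321)
X = 2321
X - 1*977239 = 2321 - 1*977239 = 2321 - 977239 = -974918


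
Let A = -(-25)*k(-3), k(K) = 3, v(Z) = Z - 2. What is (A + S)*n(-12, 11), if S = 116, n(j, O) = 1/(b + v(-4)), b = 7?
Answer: 191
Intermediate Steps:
v(Z) = -2 + Z
n(j, O) = 1 (n(j, O) = 1/(7 + (-2 - 4)) = 1/(7 - 6) = 1/1 = 1)
A = 75 (A = -(-25)*3 = -5*(-15) = 75)
(A + S)*n(-12, 11) = (75 + 116)*1 = 191*1 = 191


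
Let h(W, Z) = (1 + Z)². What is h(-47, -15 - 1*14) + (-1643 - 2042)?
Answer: -2901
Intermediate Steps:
h(-47, -15 - 1*14) + (-1643 - 2042) = (1 + (-15 - 1*14))² + (-1643 - 2042) = (1 + (-15 - 14))² - 3685 = (1 - 29)² - 3685 = (-28)² - 3685 = 784 - 3685 = -2901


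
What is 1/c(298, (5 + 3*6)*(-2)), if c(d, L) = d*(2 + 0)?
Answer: 1/596 ≈ 0.0016779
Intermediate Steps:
c(d, L) = 2*d (c(d, L) = d*2 = 2*d)
1/c(298, (5 + 3*6)*(-2)) = 1/(2*298) = 1/596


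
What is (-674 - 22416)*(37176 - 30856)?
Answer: -145928800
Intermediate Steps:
(-674 - 22416)*(37176 - 30856) = -23090*6320 = -145928800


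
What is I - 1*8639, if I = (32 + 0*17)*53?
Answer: -6943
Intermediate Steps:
I = 1696 (I = (32 + 0)*53 = 32*53 = 1696)
I - 1*8639 = 1696 - 1*8639 = 1696 - 8639 = -6943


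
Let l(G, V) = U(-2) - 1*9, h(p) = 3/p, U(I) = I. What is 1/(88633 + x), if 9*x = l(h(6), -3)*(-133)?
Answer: 9/799160 ≈ 1.1262e-5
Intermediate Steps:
l(G, V) = -11 (l(G, V) = -2 - 1*9 = -2 - 9 = -11)
x = 1463/9 (x = (-11*(-133))/9 = (1/9)*1463 = 1463/9 ≈ 162.56)
1/(88633 + x) = 1/(88633 + 1463/9) = 1/(799160/9) = 9/799160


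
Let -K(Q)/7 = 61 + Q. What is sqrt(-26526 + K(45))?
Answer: 2*I*sqrt(6817) ≈ 165.13*I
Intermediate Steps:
K(Q) = -427 - 7*Q (K(Q) = -7*(61 + Q) = -427 - 7*Q)
sqrt(-26526 + K(45)) = sqrt(-26526 + (-427 - 7*45)) = sqrt(-26526 + (-427 - 315)) = sqrt(-26526 - 742) = sqrt(-27268) = 2*I*sqrt(6817)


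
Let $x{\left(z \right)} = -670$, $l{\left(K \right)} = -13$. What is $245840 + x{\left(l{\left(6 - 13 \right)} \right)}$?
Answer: $245170$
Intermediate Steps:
$245840 + x{\left(l{\left(6 - 13 \right)} \right)} = 245840 - 670 = 245170$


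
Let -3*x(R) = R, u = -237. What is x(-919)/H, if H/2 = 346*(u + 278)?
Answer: 919/85116 ≈ 0.010797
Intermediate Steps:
x(R) = -R/3
H = 28372 (H = 2*(346*(-237 + 278)) = 2*(346*41) = 2*14186 = 28372)
x(-919)/H = -⅓*(-919)/28372 = (919/3)*(1/28372) = 919/85116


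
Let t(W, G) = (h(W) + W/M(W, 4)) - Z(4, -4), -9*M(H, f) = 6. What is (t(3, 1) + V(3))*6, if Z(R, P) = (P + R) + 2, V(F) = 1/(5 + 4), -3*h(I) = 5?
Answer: -145/3 ≈ -48.333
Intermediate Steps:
h(I) = -5/3 (h(I) = -⅓*5 = -5/3)
M(H, f) = -⅔ (M(H, f) = -⅑*6 = -⅔)
V(F) = ⅑ (V(F) = 1/9 = ⅑)
Z(R, P) = 2 + P + R
t(W, G) = -11/3 - 3*W/2 (t(W, G) = (-5/3 + W/(-⅔)) - (2 - 4 + 4) = (-5/3 + W*(-3/2)) - 1*2 = (-5/3 - 3*W/2) - 2 = -11/3 - 3*W/2)
(t(3, 1) + V(3))*6 = ((-11/3 - 3/2*3) + ⅑)*6 = ((-11/3 - 9/2) + ⅑)*6 = (-49/6 + ⅑)*6 = -145/18*6 = -145/3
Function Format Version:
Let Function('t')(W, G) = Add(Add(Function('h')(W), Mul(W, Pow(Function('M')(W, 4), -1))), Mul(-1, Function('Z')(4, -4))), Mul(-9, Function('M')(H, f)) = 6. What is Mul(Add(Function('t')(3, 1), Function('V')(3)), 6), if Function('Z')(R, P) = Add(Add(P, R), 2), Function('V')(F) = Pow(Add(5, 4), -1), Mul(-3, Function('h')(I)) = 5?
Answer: Rational(-145, 3) ≈ -48.333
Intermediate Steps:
Function('h')(I) = Rational(-5, 3) (Function('h')(I) = Mul(Rational(-1, 3), 5) = Rational(-5, 3))
Function('M')(H, f) = Rational(-2, 3) (Function('M')(H, f) = Mul(Rational(-1, 9), 6) = Rational(-2, 3))
Function('V')(F) = Rational(1, 9) (Function('V')(F) = Pow(9, -1) = Rational(1, 9))
Function('Z')(R, P) = Add(2, P, R)
Function('t')(W, G) = Add(Rational(-11, 3), Mul(Rational(-3, 2), W)) (Function('t')(W, G) = Add(Add(Rational(-5, 3), Mul(W, Pow(Rational(-2, 3), -1))), Mul(-1, Add(2, -4, 4))) = Add(Add(Rational(-5, 3), Mul(W, Rational(-3, 2))), Mul(-1, 2)) = Add(Add(Rational(-5, 3), Mul(Rational(-3, 2), W)), -2) = Add(Rational(-11, 3), Mul(Rational(-3, 2), W)))
Mul(Add(Function('t')(3, 1), Function('V')(3)), 6) = Mul(Add(Add(Rational(-11, 3), Mul(Rational(-3, 2), 3)), Rational(1, 9)), 6) = Mul(Add(Add(Rational(-11, 3), Rational(-9, 2)), Rational(1, 9)), 6) = Mul(Add(Rational(-49, 6), Rational(1, 9)), 6) = Mul(Rational(-145, 18), 6) = Rational(-145, 3)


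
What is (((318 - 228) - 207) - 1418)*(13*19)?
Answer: -379145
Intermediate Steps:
(((318 - 228) - 207) - 1418)*(13*19) = ((90 - 207) - 1418)*247 = (-117 - 1418)*247 = -1535*247 = -379145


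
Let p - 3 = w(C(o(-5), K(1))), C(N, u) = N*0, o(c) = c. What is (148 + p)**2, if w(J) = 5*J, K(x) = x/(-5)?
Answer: 22801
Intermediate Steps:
K(x) = -x/5 (K(x) = x*(-1/5) = -x/5)
C(N, u) = 0
p = 3 (p = 3 + 5*0 = 3 + 0 = 3)
(148 + p)**2 = (148 + 3)**2 = 151**2 = 22801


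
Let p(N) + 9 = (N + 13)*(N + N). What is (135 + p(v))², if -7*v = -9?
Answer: 63584676/2401 ≈ 26483.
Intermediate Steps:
v = 9/7 (v = -⅐*(-9) = 9/7 ≈ 1.2857)
p(N) = -9 + 2*N*(13 + N) (p(N) = -9 + (N + 13)*(N + N) = -9 + (13 + N)*(2*N) = -9 + 2*N*(13 + N))
(135 + p(v))² = (135 + (-9 + 2*(9/7)² + 26*(9/7)))² = (135 + (-9 + 2*(81/49) + 234/7))² = (135 + (-9 + 162/49 + 234/7))² = (135 + 1359/49)² = (7974/49)² = 63584676/2401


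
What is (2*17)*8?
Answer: 272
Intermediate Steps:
(2*17)*8 = 34*8 = 272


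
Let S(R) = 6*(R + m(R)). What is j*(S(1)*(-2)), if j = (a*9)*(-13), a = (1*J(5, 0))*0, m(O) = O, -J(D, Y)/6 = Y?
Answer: 0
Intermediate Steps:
J(D, Y) = -6*Y
a = 0 (a = (1*(-6*0))*0 = (1*0)*0 = 0*0 = 0)
S(R) = 12*R (S(R) = 6*(R + R) = 6*(2*R) = 12*R)
j = 0 (j = (0*9)*(-13) = 0*(-13) = 0)
j*(S(1)*(-2)) = 0*((12*1)*(-2)) = 0*(12*(-2)) = 0*(-24) = 0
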